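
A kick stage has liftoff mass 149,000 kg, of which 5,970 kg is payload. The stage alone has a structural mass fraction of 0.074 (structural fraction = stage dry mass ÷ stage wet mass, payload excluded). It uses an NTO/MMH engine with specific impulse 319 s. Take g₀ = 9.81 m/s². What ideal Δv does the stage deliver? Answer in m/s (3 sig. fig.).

Stage wet mass = m₀ − payload = 149,000 − 5,970 = 143,030 kg.
Stage dry mass = ε × stage wet mass = 0.074 × 143,030 = 10,584.2 kg.
Burnout mass m_f = stage dry + payload = 10,584.2 + 5,970 = 16,554.2 kg.
v_e = Isp · g₀ = 319 × 9.81 = 3129.4 m/s.
Δv = v_e · ln(149,000/16,554.2) = 3129.4 × ln(9.001) = 3129.4 × 2.1973 ≈ 6876 m/s.

Δv ≈ 6880 m/s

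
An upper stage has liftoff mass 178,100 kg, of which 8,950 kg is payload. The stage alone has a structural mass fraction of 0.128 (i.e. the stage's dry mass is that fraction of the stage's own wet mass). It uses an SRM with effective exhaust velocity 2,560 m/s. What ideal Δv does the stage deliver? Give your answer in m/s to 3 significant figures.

Stage wet mass = m₀ − payload = 178,100 − 8,950 = 169,150 kg.
Stage dry mass = ε × stage wet mass = 0.128 × 169,150 = 21,651.2 kg.
Burnout mass m_f = stage dry + payload = 21,651.2 + 8,950 = 30,601.2 kg.
From the ideal rocket equation, Δv = v_e · ln(178,100/30,601.2) = 2560.0 × ln(5.82) = 2560.0 × 1.7613 ≈ 4509 m/s.

Δv ≈ 4510 m/s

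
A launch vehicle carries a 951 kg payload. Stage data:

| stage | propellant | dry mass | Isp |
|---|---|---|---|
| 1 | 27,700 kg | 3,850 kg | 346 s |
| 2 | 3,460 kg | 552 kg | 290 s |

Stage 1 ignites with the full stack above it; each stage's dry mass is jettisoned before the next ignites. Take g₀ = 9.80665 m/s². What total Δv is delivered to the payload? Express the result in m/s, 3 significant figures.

Δv ≈ 8220 m/s

Ignition mass of stage 1 = 27,700+3,850 + 3,460+552 + 951 = 36,513 kg.
Stage 1: m₀ = 36,513 kg, m_f = 36,513 − 27,700 = 8,813 kg; Δv = 346×9.80665×ln(4.143) = 3393.1×1.4214 ≈ 4823 m/s.
Stage 2: m₀ = 4,963 kg, m_f = 4,963 − 3,460 = 1,503 kg; Δv = 290×9.80665×ln(3.302) = 2843.9×1.1945 ≈ 3397 m/s.
Total Δv = 4823 + 3397 = 8220 m/s.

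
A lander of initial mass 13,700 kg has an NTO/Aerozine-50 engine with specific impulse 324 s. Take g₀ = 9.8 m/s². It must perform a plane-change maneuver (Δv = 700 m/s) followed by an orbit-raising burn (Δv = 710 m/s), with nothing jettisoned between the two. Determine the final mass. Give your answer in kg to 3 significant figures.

v_e = Isp · g₀ = 324 × 9.8 = 3175.2 m/s.
After the first burn: m = 13700 × exp(−700/3175.2) = 13700 × 0.80215 = 10,989.5 kg.
After the second burn: m = 10,989.5 × exp(−710/3175.2) = 10,989.5 × 0.79963 = 8,787.53 kg.

final mass ≈ 8790 kg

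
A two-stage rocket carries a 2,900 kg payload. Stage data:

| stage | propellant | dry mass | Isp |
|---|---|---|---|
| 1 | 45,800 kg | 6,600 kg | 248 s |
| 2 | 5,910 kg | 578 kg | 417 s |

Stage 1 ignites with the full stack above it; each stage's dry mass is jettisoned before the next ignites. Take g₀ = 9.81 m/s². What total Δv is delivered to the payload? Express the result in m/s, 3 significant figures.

Ignition mass of stage 1 = 45,800+6,600 + 5,910+578 + 2,900 = 61,788 kg.
Stage 1: m₀ = 61,788 kg, m_f = 61,788 − 45,800 = 15,988 kg; Δv = 248×9.81×ln(3.865) = 2432.9×1.3519 ≈ 3289 m/s.
Stage 2: m₀ = 9,388 kg, m_f = 9,388 − 5,910 = 3,478 kg; Δv = 417×9.81×ln(2.699) = 4090.8×0.9930 ≈ 4062 m/s.
Total Δv = 3289 + 4062 = 7351 m/s.

Δv ≈ 7350 m/s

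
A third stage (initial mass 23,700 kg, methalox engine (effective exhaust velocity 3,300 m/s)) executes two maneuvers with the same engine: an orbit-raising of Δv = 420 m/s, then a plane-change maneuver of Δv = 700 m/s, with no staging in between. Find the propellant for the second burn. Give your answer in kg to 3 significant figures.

After the first burn: m = 23700 × exp(−420/3300.0) = 23700 × 0.88049 = 20,867.6 kg.
After the second burn: m = 20,867.6 × exp(−700/3300.0) = 20,867.6 × 0.80887 = 16,879.2 kg.
Second-burn propellant = 20,867.6 − 16,879.2 = 3,988.4 kg.

propellant for the second burn ≈ 3990 kg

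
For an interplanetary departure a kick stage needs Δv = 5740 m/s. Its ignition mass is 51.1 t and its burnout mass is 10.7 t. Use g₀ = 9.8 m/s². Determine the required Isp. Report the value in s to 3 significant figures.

Isp ≈ 375 s

ln(m₀/m_f) = ln(51100/10700) = ln(4.776) = 1.5635.
Using Δv = v_e ln(m₀/m_f): v_e = Δv / ln(m₀/m_f) = 5740 / 1.5635 = 3671.2 m/s.
Isp = v_e / g₀ = 3671.2 / 9.8 = 374.6 s.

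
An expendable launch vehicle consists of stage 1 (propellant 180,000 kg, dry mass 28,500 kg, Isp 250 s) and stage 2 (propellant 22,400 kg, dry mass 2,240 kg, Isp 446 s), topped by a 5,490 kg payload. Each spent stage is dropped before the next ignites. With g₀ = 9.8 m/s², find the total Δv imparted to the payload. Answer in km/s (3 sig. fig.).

Δv ≈ 9.39 km/s

Ignition mass of stage 1 = 180,000+28,500 + 22,400+2,240 + 5,490 = 238,630 kg.
Stage 1: m₀ = 238,630 kg, m_f = 238,630 − 180,000 = 58,630 kg; Δv = 250×9.8×ln(4.07) = 2450.0×1.4037 ≈ 3439 m/s.
Stage 2: m₀ = 30,130 kg, m_f = 30,130 − 22,400 = 7,730 kg; Δv = 446×9.8×ln(3.898) = 4370.8×1.3604 ≈ 5946 m/s.
Total Δv = 3439 + 5946 = 9385 m/s.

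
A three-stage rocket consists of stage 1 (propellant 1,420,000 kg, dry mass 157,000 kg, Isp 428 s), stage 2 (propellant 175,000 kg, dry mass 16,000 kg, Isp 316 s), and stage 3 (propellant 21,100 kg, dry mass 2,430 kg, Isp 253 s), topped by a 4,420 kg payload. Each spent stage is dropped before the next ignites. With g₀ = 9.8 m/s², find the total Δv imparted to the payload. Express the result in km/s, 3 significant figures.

Ignition mass of stage 1 = 1,420,000+157,000 + 175,000+16,000 + 21,100+2,430 + 4,420 = 1,795,950 kg.
Stage 1: m₀ = 1,795,950 kg, m_f = 1,795,950 − 1,420,000 = 375,950 kg; Δv = 428×9.8×ln(4.777) = 4194.4×1.5638 ≈ 6559 m/s.
Stage 2: m₀ = 218,950 kg, m_f = 218,950 − 175,000 = 43,950 kg; Δv = 316×9.8×ln(4.982) = 3096.8×1.6058 ≈ 4973 m/s.
Stage 3: m₀ = 27,950 kg, m_f = 27,950 − 21,100 = 6,850 kg; Δv = 253×9.8×ln(4.08) = 2479.4×1.4062 ≈ 3486 m/s.
Total Δv = 6559 + 4973 + 3486 = 15018 m/s.

Δv ≈ 15.0 km/s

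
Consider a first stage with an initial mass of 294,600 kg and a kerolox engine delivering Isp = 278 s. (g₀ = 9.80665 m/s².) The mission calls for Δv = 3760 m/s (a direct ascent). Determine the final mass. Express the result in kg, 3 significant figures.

final mass ≈ 74200 kg

v_e = Isp · g₀ = 278 × 9.80665 = 2726.2 m/s.
m₀/m_f = exp(Δv / v_e) = exp(3760 / 2726.2) = exp(1.3792) = 3.9717.
m_f = m₀ / 3.9717 = 294,600 / 3.9717 = 74,174.8 kg.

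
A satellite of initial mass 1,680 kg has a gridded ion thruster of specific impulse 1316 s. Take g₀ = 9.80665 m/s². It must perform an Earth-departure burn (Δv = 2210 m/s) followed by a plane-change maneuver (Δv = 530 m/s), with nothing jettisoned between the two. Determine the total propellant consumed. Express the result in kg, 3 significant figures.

total propellant consumed ≈ 321 kg

v_e = Isp · g₀ = 1316 × 9.80665 = 12905.6 m/s.
After the first burn: m = 1680 × exp(−2210/12905.6) = 1680 × 0.84262 = 1,415.6 kg.
After the second burn: m = 1,415.6 × exp(−530/12905.6) = 1,415.6 × 0.95976 = 1,358.64 kg.
Total propellant = m₀ − m_final = 1680 − 1,358.64 = 321.36 kg.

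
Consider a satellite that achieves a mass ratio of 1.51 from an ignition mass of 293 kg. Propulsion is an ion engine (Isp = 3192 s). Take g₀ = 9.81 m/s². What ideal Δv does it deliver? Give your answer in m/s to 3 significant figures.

Δv ≈ 12900 m/s

v_e = Isp · g₀ = 3192 × 9.81 = 31313.5 m/s.
Δv = v_e · ln(1.51) = 31313.5 × 0.4121 ≈ 12904.6 m/s.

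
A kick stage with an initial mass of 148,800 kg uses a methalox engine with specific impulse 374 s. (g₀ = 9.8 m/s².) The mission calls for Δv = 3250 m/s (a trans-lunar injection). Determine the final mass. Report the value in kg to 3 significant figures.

v_e = Isp · g₀ = 374 × 9.8 = 3665.2 m/s.
By the Tsiolkovsky rocket equation, m₀/m_f = exp(Δv / v_e) = exp(3250 / 3665.2) = exp(0.8867) = 2.4272.
m_f = m₀ / 2.4272 = 148,800 / 2.4272 = 61,305.2 kg.

final mass ≈ 61300 kg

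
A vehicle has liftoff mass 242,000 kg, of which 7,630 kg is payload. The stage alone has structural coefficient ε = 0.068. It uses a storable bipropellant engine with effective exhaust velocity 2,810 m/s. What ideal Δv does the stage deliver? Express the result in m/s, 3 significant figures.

Δv ≈ 6540 m/s

Stage wet mass = m₀ − payload = 242,000 − 7,630 = 234,370 kg.
Stage dry mass = ε × stage wet mass = 0.068 × 234,370 = 15,937.2 kg.
Burnout mass m_f = stage dry + payload = 15,937.2 + 7,630 = 23,567.2 kg.
By the Tsiolkovsky rocket equation, Δv = v_e · ln(242,000/23,567.2) = 2810.0 × ln(10.27) = 2810.0 × 2.3291 ≈ 6545 m/s.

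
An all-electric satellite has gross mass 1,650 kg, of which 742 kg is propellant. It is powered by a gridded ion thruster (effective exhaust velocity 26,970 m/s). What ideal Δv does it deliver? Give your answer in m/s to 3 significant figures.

m_f = m₀ − m_prop = 1,650 − 742 = 908 kg.
Using Δv = v_e ln(m₀/m_f): Δv = v_e · ln(m₀/m_f) = 26970.0 × ln(1.817) = 26970.0 × 0.5973 ≈ 16108.8 m/s.

Δv ≈ 16100 m/s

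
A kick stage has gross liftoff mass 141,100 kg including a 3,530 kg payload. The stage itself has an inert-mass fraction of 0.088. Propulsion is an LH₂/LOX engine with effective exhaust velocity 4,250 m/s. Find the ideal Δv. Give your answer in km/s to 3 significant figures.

Stage wet mass = m₀ − payload = 141,100 − 3,530 = 137,570 kg.
Stage dry mass = ε × stage wet mass = 0.088 × 137,570 = 12,106.2 kg.
Burnout mass m_f = stage dry + payload = 12,106.2 + 3,530 = 15,636.2 kg.
By the Tsiolkovsky rocket equation, Δv = v_e · ln(141,100/15,636.2) = 4250.0 × ln(9.024) = 4250.0 × 2.1999 ≈ 9349 m/s.

Δv ≈ 9.35 km/s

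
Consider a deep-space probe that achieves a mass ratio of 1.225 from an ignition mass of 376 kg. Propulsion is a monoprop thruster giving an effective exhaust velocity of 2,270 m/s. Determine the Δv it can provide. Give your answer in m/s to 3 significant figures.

Δv ≈ 461 m/s

Δv = v_e · ln(1.225) = 2270.0 × 0.2029 ≈ 460.7 m/s.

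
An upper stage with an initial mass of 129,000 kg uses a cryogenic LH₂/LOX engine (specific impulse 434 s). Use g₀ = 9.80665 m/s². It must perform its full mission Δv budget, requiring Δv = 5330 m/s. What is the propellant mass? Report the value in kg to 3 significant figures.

propellant mass ≈ 92100 kg

v_e = Isp · g₀ = 434 × 9.80665 = 4256.1 m/s.
By the Tsiolkovsky rocket equation, m₀/m_f = exp(Δv / v_e) = exp(5330 / 4256.1) = exp(1.2523) = 3.4985.
m_f = 129,000 / 3.4985 = 36,872.9 kg, so propellant = m₀ − m_f = 129,000 − 36,872.9 = 92,127.1 kg.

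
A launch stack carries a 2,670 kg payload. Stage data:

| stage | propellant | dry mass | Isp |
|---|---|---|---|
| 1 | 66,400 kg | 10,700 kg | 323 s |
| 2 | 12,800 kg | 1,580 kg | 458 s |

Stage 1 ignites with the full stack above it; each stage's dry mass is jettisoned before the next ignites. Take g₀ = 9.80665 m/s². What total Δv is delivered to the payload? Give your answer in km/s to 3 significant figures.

Ignition mass of stage 1 = 66,400+10,700 + 12,800+1,580 + 2,670 = 94,150 kg.
Stage 1: m₀ = 94,150 kg, m_f = 94,150 − 66,400 = 27,750 kg; Δv = 323×9.80665×ln(3.393) = 3167.5×1.2217 ≈ 3870 m/s.
Stage 2: m₀ = 17,050 kg, m_f = 17,050 − 12,800 = 4,250 kg; Δv = 458×9.80665×ln(4.012) = 4491.4×1.3892 ≈ 6240 m/s.
Total Δv = 3870 + 6240 = 10110 m/s.

Δv ≈ 10.1 km/s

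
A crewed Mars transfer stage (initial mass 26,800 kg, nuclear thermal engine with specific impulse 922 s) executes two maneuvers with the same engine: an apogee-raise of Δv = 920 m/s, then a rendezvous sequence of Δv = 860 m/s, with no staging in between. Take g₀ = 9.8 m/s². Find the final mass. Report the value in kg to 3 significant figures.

final mass ≈ 22000 kg

v_e = Isp · g₀ = 922 × 9.8 = 9035.6 m/s.
After the first burn: m = 26800 × exp(−920/9035.6) = 26800 × 0.90319 = 24,205.5 kg.
After the second burn: m = 24,205.5 × exp(−860/9035.6) = 24,205.5 × 0.90921 = 22,007.9 kg.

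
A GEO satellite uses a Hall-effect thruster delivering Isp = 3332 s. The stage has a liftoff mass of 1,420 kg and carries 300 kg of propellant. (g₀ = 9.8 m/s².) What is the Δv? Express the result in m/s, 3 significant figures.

Δv ≈ 7750 m/s

v_e = Isp · g₀ = 3332 × 9.8 = 32653.6 m/s.
m_f = m₀ − m_prop = 1,420 − 300 = 1,120 kg.
Rocket equation: Δv = v_e · ln(m₀/m_f) = 32653.6 × ln(1.268) = 32653.6 × 0.2373 ≈ 7749.6 m/s.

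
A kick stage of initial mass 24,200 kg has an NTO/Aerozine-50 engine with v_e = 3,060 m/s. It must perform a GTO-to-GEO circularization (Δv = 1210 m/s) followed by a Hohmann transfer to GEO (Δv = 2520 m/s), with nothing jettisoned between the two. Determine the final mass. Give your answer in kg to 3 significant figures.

After the first burn: m = 24200 × exp(−1210/3060.0) = 24200 × 0.67339 = 16,296 kg.
After the second burn: m = 16,296 × exp(−2520/3060.0) = 16,296 × 0.43888 = 7,151.99 kg.

final mass ≈ 7150 kg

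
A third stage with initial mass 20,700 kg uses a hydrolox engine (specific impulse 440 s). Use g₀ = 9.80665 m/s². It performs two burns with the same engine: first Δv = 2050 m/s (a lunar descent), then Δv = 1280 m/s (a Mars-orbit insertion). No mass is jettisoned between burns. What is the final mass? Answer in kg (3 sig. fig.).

v_e = Isp · g₀ = 440 × 9.80665 = 4314.9 m/s.
After the first burn: m = 20700 × exp(−2050/4314.9) = 20700 × 0.62183 = 12,871.9 kg.
After the second burn: m = 12,871.9 × exp(−1280/4314.9) = 12,871.9 × 0.74331 = 9,567.81 kg.

final mass ≈ 9570 kg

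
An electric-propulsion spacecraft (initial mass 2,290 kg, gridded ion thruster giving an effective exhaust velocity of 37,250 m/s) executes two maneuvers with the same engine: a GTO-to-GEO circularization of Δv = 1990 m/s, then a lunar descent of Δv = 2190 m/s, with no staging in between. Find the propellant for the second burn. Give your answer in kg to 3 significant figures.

propellant for the second burn ≈ 124 kg

After the first burn: m = 2290 × exp(−1990/37250.0) = 2290 × 0.94798 = 2,170.87 kg.
After the second burn: m = 2,170.87 × exp(−2190/37250.0) = 2,170.87 × 0.94290 = 2,046.91 kg.
Second-burn propellant = 2,170.87 − 2,046.91 = 123.96 kg.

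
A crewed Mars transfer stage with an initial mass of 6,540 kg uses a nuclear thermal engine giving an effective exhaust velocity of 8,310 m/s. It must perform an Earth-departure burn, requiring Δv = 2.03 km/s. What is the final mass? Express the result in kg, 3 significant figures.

final mass ≈ 5120 kg

m₀/m_f = exp(Δv / v_e) = exp(2030 / 8310.0) = exp(0.2443) = 1.2767.
m_f = m₀ / 1.2767 = 6,540 / 1.2767 = 5,122.58 kg.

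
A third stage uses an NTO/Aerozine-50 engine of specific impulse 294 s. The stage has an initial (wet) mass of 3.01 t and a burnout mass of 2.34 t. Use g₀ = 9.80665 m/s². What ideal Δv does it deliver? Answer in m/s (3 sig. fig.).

Δv ≈ 726 m/s

v_e = Isp · g₀ = 294 × 9.80665 = 2883.2 m/s.
From the ideal rocket equation, Δv = v_e · ln(m₀/m_f) = 2883.2 × ln(1.286) = 2883.2 × 0.2518 ≈ 725.9 m/s.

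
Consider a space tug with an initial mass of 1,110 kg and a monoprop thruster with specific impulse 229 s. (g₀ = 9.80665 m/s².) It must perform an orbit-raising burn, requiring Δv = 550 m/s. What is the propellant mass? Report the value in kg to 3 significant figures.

v_e = Isp · g₀ = 229 × 9.80665 = 2245.7 m/s.
Using Δv = v_e ln(m₀/m_f): m₀/m_f = exp(Δv / v_e) = exp(550 / 2245.7) = exp(0.2449) = 1.2775.
m_f = 1,110 / 1.2775 = 868.885 kg, so propellant = m₀ − m_f = 1,110 − 868.885 = 241.115 kg.

propellant mass ≈ 241 kg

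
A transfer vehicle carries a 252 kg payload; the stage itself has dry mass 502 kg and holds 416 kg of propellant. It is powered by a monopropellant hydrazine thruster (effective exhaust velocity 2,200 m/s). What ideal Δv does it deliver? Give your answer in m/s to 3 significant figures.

m₀ = payload + dry + propellant = 252 + 502 + 416 = 1,170 kg.
m_f = payload + dry = 252 + 502 = 754 kg.
Rocket equation: Δv = v_e · ln(m₀/m_f) = 2200.0 × ln(1.552) = 2200.0 × 0.4394 ≈ 966.6 m/s.

Δv ≈ 967 m/s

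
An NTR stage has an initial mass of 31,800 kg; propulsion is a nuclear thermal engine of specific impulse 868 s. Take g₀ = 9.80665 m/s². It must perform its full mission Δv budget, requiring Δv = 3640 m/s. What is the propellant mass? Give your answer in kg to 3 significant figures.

propellant mass ≈ 11100 kg

v_e = Isp · g₀ = 868 × 9.80665 = 8512.2 m/s.
m₀/m_f = exp(Δv / v_e) = exp(3640 / 8512.2) = exp(0.4276) = 1.5336.
m_f = 31,800 / 1.5336 = 20,735.5 kg, so propellant = m₀ − m_f = 31,800 − 20,735.5 = 11,064.5 kg.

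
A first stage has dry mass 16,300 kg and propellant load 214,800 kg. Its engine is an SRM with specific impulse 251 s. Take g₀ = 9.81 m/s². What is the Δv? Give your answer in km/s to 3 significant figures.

v_e = Isp · g₀ = 251 × 9.81 = 2462.3 m/s.
m₀ = m_dry + m_prop = 16,300 + 214,800 = 231,100 kg.
Using Δv = v_e ln(m₀/m_f): Δv = v_e · ln(m₀/m_f) = 2462.3 × ln(14.18) = 2462.3 × 2.6517 ≈ 6529.3 m/s.

Δv ≈ 6.53 km/s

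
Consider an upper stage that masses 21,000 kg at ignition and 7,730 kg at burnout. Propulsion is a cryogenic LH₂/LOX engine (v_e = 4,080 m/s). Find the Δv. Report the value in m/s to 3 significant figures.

Δv ≈ 4080 m/s

Δv = v_e · ln(m₀/m_f) = 4080.0 × ln(2.717) = 4080.0 × 0.9994 ≈ 4077.6 m/s.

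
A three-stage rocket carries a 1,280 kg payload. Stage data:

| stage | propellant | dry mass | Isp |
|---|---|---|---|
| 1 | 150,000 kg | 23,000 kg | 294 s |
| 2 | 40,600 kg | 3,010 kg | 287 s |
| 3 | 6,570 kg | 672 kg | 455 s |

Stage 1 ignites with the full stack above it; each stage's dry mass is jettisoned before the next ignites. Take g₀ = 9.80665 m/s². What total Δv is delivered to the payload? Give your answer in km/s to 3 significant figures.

Δv ≈ 14.0 km/s

Ignition mass of stage 1 = 150,000+23,000 + 40,600+3,010 + 6,570+672 + 1,280 = 225,132 kg.
Stage 1: m₀ = 225,132 kg, m_f = 225,132 − 150,000 = 75,132 kg; Δv = 294×9.80665×ln(2.996) = 2883.2×1.0974 ≈ 3164 m/s.
Stage 2: m₀ = 52,132 kg, m_f = 52,132 − 40,600 = 11,532 kg; Δv = 287×9.80665×ln(4.521) = 2814.5×1.5087 ≈ 4246 m/s.
Stage 3: m₀ = 8,522 kg, m_f = 8,522 − 6,570 = 1,952 kg; Δv = 455×9.80665×ln(4.366) = 4462.0×1.4738 ≈ 6576 m/s.
Total Δv = 3164 + 4246 + 6576 = 13986 m/s.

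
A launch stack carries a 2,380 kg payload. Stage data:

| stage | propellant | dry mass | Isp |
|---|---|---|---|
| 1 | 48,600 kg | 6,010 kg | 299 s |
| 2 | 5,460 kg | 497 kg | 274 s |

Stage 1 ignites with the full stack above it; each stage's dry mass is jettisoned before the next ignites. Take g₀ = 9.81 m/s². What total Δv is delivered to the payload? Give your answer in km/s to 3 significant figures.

Ignition mass of stage 1 = 48,600+6,010 + 5,460+497 + 2,380 = 62,947 kg.
Stage 1: m₀ = 62,947 kg, m_f = 62,947 − 48,600 = 14,347 kg; Δv = 299×9.81×ln(4.387) = 2933.2×1.4788 ≈ 4337 m/s.
Stage 2: m₀ = 8,337 kg, m_f = 8,337 − 5,460 = 2,877 kg; Δv = 274×9.81×ln(2.898) = 2687.9×1.0640 ≈ 2860 m/s.
Total Δv = 4337 + 2860 = 7197 m/s.

Δv ≈ 7.20 km/s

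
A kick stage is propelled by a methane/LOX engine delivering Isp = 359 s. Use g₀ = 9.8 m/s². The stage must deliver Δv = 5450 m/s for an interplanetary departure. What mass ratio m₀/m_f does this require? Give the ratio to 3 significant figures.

mass ratio ≈ 4.71

v_e = Isp · g₀ = 359 × 9.8 = 3518.2 m/s.
Rocket equation: m₀/m_f = exp(Δv / v_e) = exp(5450 / 3518.2) = exp(1.5491) = 4.7072.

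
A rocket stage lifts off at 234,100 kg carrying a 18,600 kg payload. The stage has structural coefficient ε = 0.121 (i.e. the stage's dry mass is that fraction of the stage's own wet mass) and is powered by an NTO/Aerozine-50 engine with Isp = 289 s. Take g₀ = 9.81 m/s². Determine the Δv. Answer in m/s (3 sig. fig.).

Stage wet mass = m₀ − payload = 234,100 − 18,600 = 215,500 kg.
Stage dry mass = ε × stage wet mass = 0.121 × 215,500 = 26,075.5 kg.
Burnout mass m_f = stage dry + payload = 26,075.5 + 18,600 = 44,675.5 kg.
v_e = Isp · g₀ = 289 × 9.81 = 2835.1 m/s.
By the Tsiolkovsky rocket equation, Δv = v_e · ln(234,100/44,675.5) = 2835.1 × ln(5.24) = 2835.1 × 1.6563 ≈ 4696 m/s.

Δv ≈ 4700 m/s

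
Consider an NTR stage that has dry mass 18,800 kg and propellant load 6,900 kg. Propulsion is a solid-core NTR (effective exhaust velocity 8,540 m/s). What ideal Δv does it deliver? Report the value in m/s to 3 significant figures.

m₀ = m_dry + m_prop = 18,800 + 6,900 = 25,700 kg.
Using Δv = v_e ln(m₀/m_f): Δv = v_e · ln(m₀/m_f) = 8540.0 × ln(1.367) = 8540.0 × 0.3126 ≈ 2669.9 m/s.

Δv ≈ 2670 m/s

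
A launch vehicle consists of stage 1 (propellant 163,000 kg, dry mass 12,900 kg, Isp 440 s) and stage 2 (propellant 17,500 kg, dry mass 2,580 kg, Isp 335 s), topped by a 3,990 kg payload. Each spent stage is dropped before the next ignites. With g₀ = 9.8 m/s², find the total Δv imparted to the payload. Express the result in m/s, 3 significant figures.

Ignition mass of stage 1 = 163,000+12,900 + 17,500+2,580 + 3,990 = 199,970 kg.
Stage 1: m₀ = 199,970 kg, m_f = 199,970 − 163,000 = 36,970 kg; Δv = 440×9.8×ln(5.409) = 4312.0×1.6881 ≈ 7279 m/s.
Stage 2: m₀ = 24,070 kg, m_f = 24,070 − 17,500 = 6,570 kg; Δv = 335×9.8×ln(3.664) = 3283.0×1.2985 ≈ 4263 m/s.
Total Δv = 7279 + 4263 = 11542 m/s.

Δv ≈ 11500 m/s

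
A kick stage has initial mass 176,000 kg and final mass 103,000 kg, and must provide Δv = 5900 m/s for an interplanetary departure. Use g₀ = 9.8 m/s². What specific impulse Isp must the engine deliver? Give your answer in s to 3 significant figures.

Isp ≈ 1120 s

ln(m₀/m_f) = ln(176000/103000) = ln(1.709) = 0.5358.
v_e = Δv / ln(m₀/m_f) = 5900 / 0.5358 = 11012.5 m/s.
Isp = v_e / g₀ = 11012.5 / 9.8 = 1123.7 s.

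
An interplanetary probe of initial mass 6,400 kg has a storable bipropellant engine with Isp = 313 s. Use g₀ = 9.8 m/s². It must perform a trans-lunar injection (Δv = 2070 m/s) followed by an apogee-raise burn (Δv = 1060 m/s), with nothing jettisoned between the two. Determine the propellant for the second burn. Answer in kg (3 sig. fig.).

propellant for the second burn ≈ 952 kg

v_e = Isp · g₀ = 313 × 9.8 = 3067.4 m/s.
After the first burn: m = 6400 × exp(−2070/3067.4) = 6400 × 0.50924 = 3,259.14 kg.
After the second burn: m = 3,259.14 × exp(−1060/3067.4) = 3,259.14 × 0.70782 = 2,306.88 kg.
Second-burn propellant = 3,259.14 − 2,306.88 = 952.26 kg.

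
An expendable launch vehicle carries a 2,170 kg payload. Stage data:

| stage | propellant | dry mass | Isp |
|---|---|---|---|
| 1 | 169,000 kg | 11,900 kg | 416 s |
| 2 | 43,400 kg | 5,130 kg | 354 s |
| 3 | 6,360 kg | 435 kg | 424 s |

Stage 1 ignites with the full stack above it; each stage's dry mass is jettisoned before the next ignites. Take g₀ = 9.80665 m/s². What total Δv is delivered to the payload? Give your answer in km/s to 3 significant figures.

Ignition mass of stage 1 = 169,000+11,900 + 43,400+5,130 + 6,360+435 + 2,170 = 238,395 kg.
Stage 1: m₀ = 238,395 kg, m_f = 238,395 − 169,000 = 69,395 kg; Δv = 416×9.80665×ln(3.435) = 4079.6×1.2341 ≈ 5035 m/s.
Stage 2: m₀ = 57,495 kg, m_f = 57,495 − 43,400 = 14,095 kg; Δv = 354×9.80665×ln(4.079) = 3471.6×1.4059 ≈ 4881 m/s.
Stage 3: m₀ = 8,965 kg, m_f = 8,965 − 6,360 = 2,605 kg; Δv = 424×9.80665×ln(3.441) = 4158.0×1.2359 ≈ 5139 m/s.
Total Δv = 5035 + 4881 + 5139 = 15055 m/s.

Δv ≈ 15.1 km/s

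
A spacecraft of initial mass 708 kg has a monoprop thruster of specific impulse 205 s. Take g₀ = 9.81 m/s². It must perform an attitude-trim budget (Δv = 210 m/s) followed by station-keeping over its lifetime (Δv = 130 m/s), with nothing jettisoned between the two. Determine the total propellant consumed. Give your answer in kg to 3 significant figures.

total propellant consumed ≈ 110 kg

v_e = Isp · g₀ = 205 × 9.81 = 2011.1 m/s.
After the first burn: m = 708 × exp(−210/2011.1) = 708 × 0.90084 = 637.795 kg.
After the second burn: m = 637.795 × exp(−130/2011.1) = 637.795 × 0.93740 = 597.869 kg.
Total propellant = m₀ − m_final = 708 − 597.869 = 110.131 kg.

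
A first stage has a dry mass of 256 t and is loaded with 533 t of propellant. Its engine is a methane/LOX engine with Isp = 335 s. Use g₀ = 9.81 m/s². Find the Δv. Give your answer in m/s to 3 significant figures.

Δv ≈ 3700 m/s

v_e = Isp · g₀ = 335 × 9.81 = 3286.4 m/s.
m₀ = m_dry + m_prop = 256 + 533 = 789 t.
Rocket equation: Δv = v_e · ln(m₀/m_f) = 3286.4 × ln(3.082) = 3286.4 × 1.1256 ≈ 3699.1 m/s.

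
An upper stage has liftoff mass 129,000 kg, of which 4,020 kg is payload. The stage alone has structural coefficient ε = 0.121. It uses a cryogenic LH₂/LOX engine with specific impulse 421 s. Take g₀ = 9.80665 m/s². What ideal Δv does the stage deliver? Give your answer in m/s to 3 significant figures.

Δv ≈ 7880 m/s

Stage wet mass = m₀ − payload = 129,000 − 4,020 = 124,980 kg.
Stage dry mass = ε × stage wet mass = 0.121 × 124,980 = 15,122.6 kg.
Burnout mass m_f = stage dry + payload = 15,122.6 + 4,020 = 19,142.6 kg.
v_e = Isp · g₀ = 421 × 9.80665 = 4128.6 m/s.
Rocket equation: Δv = v_e · ln(129,000/19,142.6) = 4128.6 × ln(6.739) = 4128.6 × 1.9079 ≈ 7877 m/s.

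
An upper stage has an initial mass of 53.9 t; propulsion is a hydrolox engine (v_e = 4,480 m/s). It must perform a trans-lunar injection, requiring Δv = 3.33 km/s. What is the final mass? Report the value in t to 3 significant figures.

final mass ≈ 25.6 t

Rocket equation: m₀/m_f = exp(Δv / v_e) = exp(3330 / 4480.0) = exp(0.7433) = 2.1029.
m_f = m₀ / 2.1029 = 53.9 / 2.1029 = 25.6313 t.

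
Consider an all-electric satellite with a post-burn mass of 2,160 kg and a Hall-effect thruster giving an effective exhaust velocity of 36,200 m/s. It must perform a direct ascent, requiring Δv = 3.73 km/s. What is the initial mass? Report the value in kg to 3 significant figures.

initial mass ≈ 2390 kg

Rocket equation: m₀/m_f = exp(Δv / v_e) = exp(3730 / 36200.0) = exp(0.1030) = 1.1085.
m₀ = m_f × 1.1085 = 2,160 × 1.1085 = 2,394.36 kg.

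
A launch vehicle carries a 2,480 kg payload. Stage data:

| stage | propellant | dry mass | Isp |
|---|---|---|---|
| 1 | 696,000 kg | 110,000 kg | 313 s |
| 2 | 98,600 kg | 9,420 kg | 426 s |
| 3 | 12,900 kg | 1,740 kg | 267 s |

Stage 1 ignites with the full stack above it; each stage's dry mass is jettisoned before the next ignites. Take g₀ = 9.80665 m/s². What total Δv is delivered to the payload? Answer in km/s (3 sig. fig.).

Ignition mass of stage 1 = 696,000+110,000 + 98,600+9,420 + 12,900+1,740 + 2,480 = 931,140 kg.
Stage 1: m₀ = 931,140 kg, m_f = 931,140 − 696,000 = 235,140 kg; Δv = 313×9.80665×ln(3.96) = 3069.5×1.3762 ≈ 4224 m/s.
Stage 2: m₀ = 125,140 kg, m_f = 125,140 − 98,600 = 26,540 kg; Δv = 426×9.80665×ln(4.715) = 4177.6×1.5508 ≈ 6479 m/s.
Stage 3: m₀ = 17,120 kg, m_f = 17,120 − 12,900 = 4,220 kg; Δv = 267×9.80665×ln(4.057) = 2618.4×1.4004 ≈ 3667 m/s.
Total Δv = 4224 + 6479 + 3667 = 14370 m/s.

Δv ≈ 14.4 km/s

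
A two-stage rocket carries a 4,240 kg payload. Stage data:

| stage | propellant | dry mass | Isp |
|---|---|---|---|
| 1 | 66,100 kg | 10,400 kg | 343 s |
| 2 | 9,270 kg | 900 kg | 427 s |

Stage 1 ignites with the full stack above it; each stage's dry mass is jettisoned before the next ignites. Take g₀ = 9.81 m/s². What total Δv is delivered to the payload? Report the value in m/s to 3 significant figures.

Δv ≈ 8690 m/s

Ignition mass of stage 1 = 66,100+10,400 + 9,270+900 + 4,240 = 90,910 kg.
Stage 1: m₀ = 90,910 kg, m_f = 90,910 − 66,100 = 24,810 kg; Δv = 343×9.81×ln(3.664) = 3364.8×1.2986 ≈ 4370 m/s.
Stage 2: m₀ = 14,410 kg, m_f = 14,410 − 9,270 = 5,140 kg; Δv = 427×9.81×ln(2.804) = 4188.9×1.0309 ≈ 4318 m/s.
Total Δv = 4370 + 4318 = 8688 m/s.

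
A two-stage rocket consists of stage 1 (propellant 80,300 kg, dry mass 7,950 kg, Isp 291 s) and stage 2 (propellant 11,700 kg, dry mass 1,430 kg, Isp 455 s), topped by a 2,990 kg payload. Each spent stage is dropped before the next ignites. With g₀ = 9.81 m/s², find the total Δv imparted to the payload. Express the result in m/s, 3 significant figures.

Ignition mass of stage 1 = 80,300+7,950 + 11,700+1,430 + 2,990 = 104,370 kg.
Stage 1: m₀ = 104,370 kg, m_f = 104,370 − 80,300 = 24,070 kg; Δv = 291×9.81×ln(4.336) = 2854.7×1.4670 ≈ 4188 m/s.
Stage 2: m₀ = 16,120 kg, m_f = 16,120 − 11,700 = 4,420 kg; Δv = 455×9.81×ln(3.647) = 4463.6×1.2939 ≈ 5775 m/s.
Total Δv = 4188 + 5775 = 9963 m/s.

Δv ≈ 9960 m/s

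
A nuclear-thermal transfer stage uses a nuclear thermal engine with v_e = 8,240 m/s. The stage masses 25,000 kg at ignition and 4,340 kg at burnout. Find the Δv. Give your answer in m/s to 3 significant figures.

Δv = v_e · ln(m₀/m_f) = 8240.0 × ln(5.76) = 8240.0 × 1.7510 ≈ 14428.3 m/s.

Δv ≈ 14400 m/s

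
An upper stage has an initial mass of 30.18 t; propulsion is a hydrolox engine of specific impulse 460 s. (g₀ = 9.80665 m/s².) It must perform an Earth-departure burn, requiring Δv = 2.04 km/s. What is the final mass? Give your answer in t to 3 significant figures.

final mass ≈ 19.2 t

v_e = Isp · g₀ = 460 × 9.80665 = 4511.1 m/s.
From the ideal rocket equation, m₀/m_f = exp(Δv / v_e) = exp(2040 / 4511.1) = exp(0.4522) = 1.5718.
m_f = m₀ / 1.5718 = 30.18 / 1.5718 = 19.2009 t.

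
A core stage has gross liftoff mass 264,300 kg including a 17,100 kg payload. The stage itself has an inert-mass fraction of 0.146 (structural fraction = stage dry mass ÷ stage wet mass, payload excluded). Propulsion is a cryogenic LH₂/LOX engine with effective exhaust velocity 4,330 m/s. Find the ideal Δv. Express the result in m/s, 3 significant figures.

Δv ≈ 6940 m/s

Stage wet mass = m₀ − payload = 264,300 − 17,100 = 247,200 kg.
Stage dry mass = ε × stage wet mass = 0.146 × 247,200 = 36,091.2 kg.
Burnout mass m_f = stage dry + payload = 36,091.2 + 17,100 = 53,191.2 kg.
Using Δv = v_e ln(m₀/m_f): Δv = v_e · ln(264,300/53,191.2) = 4330.0 × ln(4.969) = 4330.0 × 1.6032 ≈ 6942 m/s.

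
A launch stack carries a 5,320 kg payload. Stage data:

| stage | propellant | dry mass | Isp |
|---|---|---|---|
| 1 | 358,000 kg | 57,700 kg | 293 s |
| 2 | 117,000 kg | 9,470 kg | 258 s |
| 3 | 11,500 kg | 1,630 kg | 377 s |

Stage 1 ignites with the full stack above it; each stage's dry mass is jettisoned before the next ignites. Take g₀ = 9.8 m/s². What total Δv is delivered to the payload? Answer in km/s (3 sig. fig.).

Δv ≈ 10.7 km/s

Ignition mass of stage 1 = 358,000+57,700 + 117,000+9,470 + 11,500+1,630 + 5,320 = 560,620 kg.
Stage 1: m₀ = 560,620 kg, m_f = 560,620 − 358,000 = 202,620 kg; Δv = 293×9.8×ln(2.767) = 2871.4×1.0177 ≈ 2922 m/s.
Stage 2: m₀ = 144,920 kg, m_f = 144,920 − 117,000 = 27,920 kg; Δv = 258×9.8×ln(5.191) = 2528.4×1.6468 ≈ 4164 m/s.
Stage 3: m₀ = 18,450 kg, m_f = 18,450 − 11,500 = 6,950 kg; Δv = 377×9.8×ln(2.655) = 3694.6×0.9763 ≈ 3607 m/s.
Total Δv = 2922 + 4164 + 3607 = 10693 m/s.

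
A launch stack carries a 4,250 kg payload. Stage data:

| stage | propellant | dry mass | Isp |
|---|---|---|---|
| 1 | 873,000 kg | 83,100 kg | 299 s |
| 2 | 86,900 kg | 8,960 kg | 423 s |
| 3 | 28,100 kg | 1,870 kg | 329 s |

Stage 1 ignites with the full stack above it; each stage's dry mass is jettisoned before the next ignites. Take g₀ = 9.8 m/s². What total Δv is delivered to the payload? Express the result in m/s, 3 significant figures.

Δv ≈ 14900 m/s

Ignition mass of stage 1 = 873,000+83,100 + 86,900+8,960 + 28,100+1,870 + 4,250 = 1,086,180 kg.
Stage 1: m₀ = 1,086,180 kg, m_f = 1,086,180 − 873,000 = 213,180 kg; Δv = 299×9.8×ln(5.095) = 2930.2×1.6283 ≈ 4771 m/s.
Stage 2: m₀ = 130,080 kg, m_f = 130,080 − 86,900 = 43,180 kg; Δv = 423×9.8×ln(3.013) = 4145.4×1.1028 ≈ 4571 m/s.
Stage 3: m₀ = 34,220 kg, m_f = 34,220 − 28,100 = 6,120 kg; Δv = 329×9.8×ln(5.592) = 3224.2×1.7212 ≈ 5550 m/s.
Total Δv = 4771 + 4571 + 5550 = 14892 m/s.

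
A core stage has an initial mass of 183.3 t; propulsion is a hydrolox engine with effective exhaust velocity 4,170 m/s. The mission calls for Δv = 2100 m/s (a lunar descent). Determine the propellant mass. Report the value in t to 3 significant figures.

propellant mass ≈ 72.5 t

From the ideal rocket equation, m₀/m_f = exp(Δv / v_e) = exp(2100 / 4170.0) = exp(0.5036) = 1.6547.
m_f = 183.3 / 1.6547 = 110.775 t, so propellant = m₀ − m_f = 183.3 − 110.775 = 72.525 t.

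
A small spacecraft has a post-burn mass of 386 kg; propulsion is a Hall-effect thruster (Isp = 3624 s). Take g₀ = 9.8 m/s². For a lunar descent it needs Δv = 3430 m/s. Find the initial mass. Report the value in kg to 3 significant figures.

v_e = Isp · g₀ = 3624 × 9.8 = 35515.2 m/s.
From the ideal rocket equation, m₀/m_f = exp(Δv / v_e) = exp(3430 / 35515.2) = exp(0.0966) = 1.1014.
m₀ = m_f × 1.1014 = 386 × 1.1014 = 425.14 kg.

initial mass ≈ 425 kg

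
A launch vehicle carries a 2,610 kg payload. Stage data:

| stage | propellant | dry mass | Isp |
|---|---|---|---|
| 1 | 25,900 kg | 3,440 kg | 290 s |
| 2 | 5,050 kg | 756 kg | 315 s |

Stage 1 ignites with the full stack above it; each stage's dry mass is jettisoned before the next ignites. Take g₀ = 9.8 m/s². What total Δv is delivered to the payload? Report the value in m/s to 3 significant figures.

Ignition mass of stage 1 = 25,900+3,440 + 5,050+756 + 2,610 = 37,756 kg.
Stage 1: m₀ = 37,756 kg, m_f = 37,756 − 25,900 = 11,856 kg; Δv = 290×9.8×ln(3.185) = 2842.0×1.1583 ≈ 3292 m/s.
Stage 2: m₀ = 8,416 kg, m_f = 8,416 − 5,050 = 3,366 kg; Δv = 315×9.8×ln(2.5) = 3087.0×0.9164 ≈ 2829 m/s.
Total Δv = 3292 + 2829 = 6121 m/s.

Δv ≈ 6120 m/s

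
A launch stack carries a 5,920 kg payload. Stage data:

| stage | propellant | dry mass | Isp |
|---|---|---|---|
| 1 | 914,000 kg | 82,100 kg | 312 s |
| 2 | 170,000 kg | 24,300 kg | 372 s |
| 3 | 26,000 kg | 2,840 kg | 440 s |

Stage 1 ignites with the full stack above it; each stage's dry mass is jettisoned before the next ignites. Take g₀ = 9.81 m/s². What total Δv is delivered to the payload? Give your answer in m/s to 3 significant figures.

Ignition mass of stage 1 = 914,000+82,100 + 170,000+24,300 + 26,000+2,840 + 5,920 = 1,225,160 kg.
Stage 1: m₀ = 1,225,160 kg, m_f = 1,225,160 − 914,000 = 311,160 kg; Δv = 312×9.81×ln(3.937) = 3060.7×1.3705 ≈ 4195 m/s.
Stage 2: m₀ = 229,060 kg, m_f = 229,060 − 170,000 = 59,060 kg; Δv = 372×9.81×ln(3.878) = 3649.3×1.3554 ≈ 4946 m/s.
Stage 3: m₀ = 34,760 kg, m_f = 34,760 − 26,000 = 8,760 kg; Δv = 440×9.81×ln(3.968) = 4316.4×1.3783 ≈ 5949 m/s.
Total Δv = 4195 + 4946 + 5949 = 15090 m/s.

Δv ≈ 15100 m/s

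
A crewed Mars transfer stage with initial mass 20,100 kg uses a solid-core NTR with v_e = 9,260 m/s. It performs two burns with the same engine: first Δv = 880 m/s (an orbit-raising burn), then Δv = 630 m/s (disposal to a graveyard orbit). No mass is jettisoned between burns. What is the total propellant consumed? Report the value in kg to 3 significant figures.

After the first burn: m = 20100 × exp(−880/9260.0) = 20100 × 0.90934 = 18,277.7 kg.
After the second burn: m = 18,277.7 × exp(−630/9260.0) = 18,277.7 × 0.93423 = 17,075.6 kg.
Total propellant = m₀ − m_final = 20100 − 17,075.6 = 3,024.4 kg.

total propellant consumed ≈ 3020 kg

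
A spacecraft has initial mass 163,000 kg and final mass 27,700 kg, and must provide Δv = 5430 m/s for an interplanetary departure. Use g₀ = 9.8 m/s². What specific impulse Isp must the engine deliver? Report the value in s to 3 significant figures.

Isp ≈ 313 s

ln(m₀/m_f) = ln(163000/27700) = ln(5.884) = 1.7723.
Rocket equation: v_e = Δv / ln(m₀/m_f) = 5430 / 1.7723 = 3063.8 m/s.
Isp = v_e / g₀ = 3063.8 / 9.8 = 312.6 s.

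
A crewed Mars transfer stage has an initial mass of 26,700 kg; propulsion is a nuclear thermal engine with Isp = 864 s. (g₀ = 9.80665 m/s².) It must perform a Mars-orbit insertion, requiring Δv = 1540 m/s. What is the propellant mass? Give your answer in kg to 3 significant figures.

v_e = Isp · g₀ = 864 × 9.80665 = 8472.9 m/s.
From the ideal rocket equation, m₀/m_f = exp(Δv / v_e) = exp(1540 / 8472.9) = exp(0.1818) = 1.1993.
m_f = 26,700 / 1.1993 = 22,263 kg, so propellant = m₀ − m_f = 26,700 − 22,263 = 4,437 kg.

propellant mass ≈ 4440 kg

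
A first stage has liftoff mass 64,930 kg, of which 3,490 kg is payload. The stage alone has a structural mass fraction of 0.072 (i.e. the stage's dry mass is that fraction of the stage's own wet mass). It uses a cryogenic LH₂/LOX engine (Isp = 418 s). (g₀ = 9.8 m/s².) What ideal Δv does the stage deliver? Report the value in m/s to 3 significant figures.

Stage wet mass = m₀ − payload = 64,930 − 3,490 = 61,440 kg.
Stage dry mass = ε × stage wet mass = 0.072 × 61,440 = 4,423.68 kg.
Burnout mass m_f = stage dry + payload = 4,423.68 + 3,490 = 7,913.68 kg.
v_e = Isp · g₀ = 418 × 9.8 = 4096.4 m/s.
Rocket equation: Δv = v_e · ln(64,930/7,913.68) = 4096.4 × ln(8.205) = 4096.4 × 2.1047 ≈ 8622 m/s.

Δv ≈ 8620 m/s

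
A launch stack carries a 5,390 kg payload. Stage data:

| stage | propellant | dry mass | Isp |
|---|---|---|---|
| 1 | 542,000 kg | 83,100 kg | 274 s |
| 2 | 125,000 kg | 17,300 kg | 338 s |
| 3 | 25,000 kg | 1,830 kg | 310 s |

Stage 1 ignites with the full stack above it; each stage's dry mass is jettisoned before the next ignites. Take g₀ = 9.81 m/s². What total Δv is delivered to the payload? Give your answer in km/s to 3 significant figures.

Ignition mass of stage 1 = 542,000+83,100 + 125,000+17,300 + 25,000+1,830 + 5,390 = 799,620 kg.
Stage 1: m₀ = 799,620 kg, m_f = 799,620 − 542,000 = 257,620 kg; Δv = 274×9.81×ln(3.104) = 2687.9×1.1327 ≈ 3044 m/s.
Stage 2: m₀ = 174,520 kg, m_f = 174,520 − 125,000 = 49,520 kg; Δv = 338×9.81×ln(3.524) = 3315.8×1.2597 ≈ 4177 m/s.
Stage 3: m₀ = 32,220 kg, m_f = 32,220 − 25,000 = 7,220 kg; Δv = 310×9.81×ln(4.463) = 3041.1×1.4957 ≈ 4549 m/s.
Total Δv = 3044 + 4177 + 4549 = 11770 m/s.

Δv ≈ 11.8 km/s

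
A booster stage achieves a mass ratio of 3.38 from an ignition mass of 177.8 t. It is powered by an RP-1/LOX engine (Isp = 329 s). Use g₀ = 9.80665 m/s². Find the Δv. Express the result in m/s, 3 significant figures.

Δv ≈ 3930 m/s

v_e = Isp · g₀ = 329 × 9.80665 = 3226.4 m/s.
By the Tsiolkovsky rocket equation, Δv = v_e · ln(3.38) = 3226.4 × 1.2179 ≈ 3929.3 m/s.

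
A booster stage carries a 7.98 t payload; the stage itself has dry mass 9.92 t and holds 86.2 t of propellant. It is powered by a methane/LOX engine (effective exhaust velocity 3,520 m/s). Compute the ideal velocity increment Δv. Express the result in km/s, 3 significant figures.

Δv ≈ 6.20 km/s

m₀ = payload + dry + propellant = 7.98 + 9.92 + 86.2 = 104.1 t.
m_f = payload + dry = 7.98 + 9.92 = 17.9 t.
Δv = v_e · ln(m₀/m_f) = 3520.0 × ln(5.816) = 3520.0 × 1.7606 ≈ 6197.1 m/s.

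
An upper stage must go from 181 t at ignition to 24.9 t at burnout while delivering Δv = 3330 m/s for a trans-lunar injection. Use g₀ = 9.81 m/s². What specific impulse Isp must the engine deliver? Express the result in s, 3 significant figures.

Isp ≈ 171 s

ln(m₀/m_f) = ln(181000/24900) = ln(7.269) = 1.9836.
Using Δv = v_e ln(m₀/m_f): v_e = Δv / ln(m₀/m_f) = 3330 / 1.9836 = 1678.7 m/s.
Isp = v_e / g₀ = 1678.7 / 9.81 = 171.1 s.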